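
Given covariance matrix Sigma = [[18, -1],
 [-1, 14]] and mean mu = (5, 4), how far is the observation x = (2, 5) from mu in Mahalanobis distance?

Step 1 — centre the observation: (x - mu) = (-3, 1).

Step 2 — invert Sigma. det(Sigma) = 18·14 - (-1)² = 251.
  Sigma^{-1} = (1/det) · [[d, -b], [-b, a]] = [[0.0558, 0.004],
 [0.004, 0.0717]].

Step 3 — form the quadratic (x - mu)^T · Sigma^{-1} · (x - mu):
  Sigma^{-1} · (x - mu) = (-0.1633, 0.0598).
  (x - mu)^T · [Sigma^{-1} · (x - mu)] = (-3)·(-0.1633) + (1)·(0.0598) = 0.5498.

Step 4 — take square root: d = √(0.5498) ≈ 0.7415.

d(x, mu) = √(0.5498) ≈ 0.7415


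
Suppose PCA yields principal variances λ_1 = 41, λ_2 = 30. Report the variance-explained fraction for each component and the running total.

Step 1 — total variance = trace(Sigma) = Σ λ_i = 41 + 30 = 71.

Step 2 — fraction explained by component i = λ_i / Σ λ:
  PC1: 41/71 = 0.5775
  PC2: 30/71 = 0.4225

Step 3 — cumulative fraction after k components = (λ_1 + ... + λ_k) / Σ λ:
  k = 1: 41/71 = 0.5775
  k = 2: (41 + 30)/71 = 71/71 = 1

Summary (fraction, with percent):

explained: PC1 0.5775 (57.75%), PC2 0.4225 (42.25%);  cumulative: 0.5775, 1


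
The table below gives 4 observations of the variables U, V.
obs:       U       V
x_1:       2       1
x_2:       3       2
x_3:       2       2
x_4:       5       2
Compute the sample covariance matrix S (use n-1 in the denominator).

Step 1 — column means:
  mean(U) = (2 + 3 + 2 + 5) / 4 = 12/4 = 3
  mean(V) = (1 + 2 + 2 + 2) / 4 = 7/4 = 1.75

Step 2 — sample covariance S[i,j] = (1/(n-1)) · Σ_k (x_{k,i} - mean_i) · (x_{k,j} - mean_j), with n-1 = 3.
  S[U,U] = ((-1)·(-1) + (0)·(0) + (-1)·(-1) + (2)·(2)) / 3 = 6/3 = 2
  S[U,V] = ((-1)·(-0.75) + (0)·(0.25) + (-1)·(0.25) + (2)·(0.25)) / 3 = 1/3 = 0.3333
  S[V,V] = ((-0.75)·(-0.75) + (0.25)·(0.25) + (0.25)·(0.25) + (0.25)·(0.25)) / 3 = 0.75/3 = 0.25

S is symmetric (S[j,i] = S[i,j]). Assembling:

S = [[2, 0.3333],
 [0.3333, 0.25]]


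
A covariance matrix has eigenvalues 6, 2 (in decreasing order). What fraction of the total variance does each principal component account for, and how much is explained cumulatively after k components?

Step 1 — total variance = trace(Sigma) = Σ λ_i = 6 + 2 = 8.

Step 2 — fraction explained by component i = λ_i / Σ λ:
  PC1: 6/8 = 0.75
  PC2: 2/8 = 0.25

Step 3 — cumulative fraction after k components = (λ_1 + ... + λ_k) / Σ λ:
  k = 1: 6/8 = 0.75
  k = 2: (6 + 2)/8 = 8/8 = 1

Summary (fraction, with percent):

explained: PC1 0.75 (75%), PC2 0.25 (25%);  cumulative: 0.75, 1


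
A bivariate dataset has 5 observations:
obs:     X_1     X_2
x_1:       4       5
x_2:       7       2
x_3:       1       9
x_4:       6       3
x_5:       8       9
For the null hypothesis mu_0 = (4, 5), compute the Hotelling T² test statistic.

Step 1 — sample mean vector:
  mean(X_1) = (4 + 7 + 1 + 6 + 8) / 5 = 26/5 = 5.2
  mean(X_2) = (5 + 2 + 9 + 3 + 9) / 5 = 28/5 = 5.6
  x̄ = (5.2, 5.6),  deviation x̄ - mu_0 = (5.2, 5.6) - (4, 5) = (1.2, 0.6).

Step 2 — sample covariance matrix, S[i,j] = (1/(n-1)) · Σ_k (x_{k,i} - mean_i) · (x_{k,j} - mean_j), divisor n-1 = 4:
  S[X_1,X_1] = ((-1.2)·(-1.2) + (1.8)·(1.8) + (-4.2)·(-4.2) + (0.8)·(0.8) + (2.8)·(2.8)) / 4 = 30.8/4 = 7.7
  S[X_1,X_2] = ((-1.2)·(-0.6) + (1.8)·(-3.6) + (-4.2)·(3.4) + (0.8)·(-2.6) + (2.8)·(3.4)) / 4 = -12.6/4 = -3.15
  S[X_2,X_2] = ((-0.6)·(-0.6) + (-3.6)·(-3.6) + (3.4)·(3.4) + (-2.6)·(-2.6) + (3.4)·(3.4)) / 4 = 43.2/4 = 10.8
  S = [[7.7, -3.15],
 [-3.15, 10.8]].

Step 3 — invert S. det(S) = 7.7·10.8 - (-3.15)² = 73.2375.
  S^{-1} = (1/det) · [[d, -b], [-b, a]] = [[0.1475, 0.043],
 [0.043, 0.1051]].

Step 4 — quadratic form (x̄ - mu_0)^T · S^{-1} · (x̄ - mu_0):
  S^{-1} · (x̄ - mu_0) = (0.2028, 0.1147),
  (x̄ - mu_0)^T · [...] = (1.2)·(0.2028) + (0.6)·(0.1147) = 0.3121.

Step 5 — scale by n: T² = 5 · 0.3121 = 1.5607.

T² ≈ 1.5607


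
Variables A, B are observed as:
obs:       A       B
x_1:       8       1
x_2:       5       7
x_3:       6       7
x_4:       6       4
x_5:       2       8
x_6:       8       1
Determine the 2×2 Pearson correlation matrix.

Step 1 — column means:
  mean(A) = (8 + 5 + 6 + 6 + 2 + 8) / 6 = 35/6 = 5.8333
  mean(B) = (1 + 7 + 7 + 4 + 8 + 1) / 6 = 28/6 = 4.6667

Step 2 — sample variances and covariances s[i,j] = (1/(n-1)) · Σ_k (x_{k,i} - mean_i) · (x_{k,j} - mean_j), with n-1 = 5:
  s[A,A] = ((2.1667)·(2.1667) + (-0.8333)·(-0.8333) + (0.1667)·(0.1667) + (0.1667)·(0.1667) + (-3.8333)·(-3.8333) + (2.1667)·(2.1667)) / 5 = 24.8333/5 = 4.9667
  s[A,B] = ((2.1667)·(-3.6667) + (-0.8333)·(2.3333) + (0.1667)·(2.3333) + (0.1667)·(-0.6667) + (-3.8333)·(3.3333) + (2.1667)·(-3.6667)) / 5 = -30.3333/5 = -6.0667
  s[B,B] = ((-3.6667)·(-3.6667) + (2.3333)·(2.3333) + (2.3333)·(2.3333) + (-0.6667)·(-0.6667) + (3.3333)·(3.3333) + (-3.6667)·(-3.6667)) / 5 = 49.3333/5 = 9.8667
  Sample standard deviations s_i = √(s[i,i]):
  s(A) = √(4.9667) = 2.2286
  s(B) = √(9.8667) = 3.1411

Step 3 — r_{ij} = s_{ij} / (s_i · s_j):
  r[A,A] = 1 (diagonal).
  r[A,B] = -6.0667 / (2.2286 · 3.1411) = -6.0667 / 7.0003 = -0.8666
  r[B,B] = 1 (diagonal).

R is symmetric with unit diagonal. Assembling:

R = [[1, -0.8666],
 [-0.8666, 1]]


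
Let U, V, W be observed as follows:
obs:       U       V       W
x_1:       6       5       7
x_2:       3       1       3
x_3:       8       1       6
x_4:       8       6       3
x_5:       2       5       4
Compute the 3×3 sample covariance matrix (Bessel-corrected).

Step 1 — column means:
  mean(U) = (6 + 3 + 8 + 8 + 2) / 5 = 27/5 = 5.4
  mean(V) = (5 + 1 + 1 + 6 + 5) / 5 = 18/5 = 3.6
  mean(W) = (7 + 3 + 6 + 3 + 4) / 5 = 23/5 = 4.6

Step 2 — sample covariance S[i,j] = (1/(n-1)) · Σ_k (x_{k,i} - mean_i) · (x_{k,j} - mean_j), with n-1 = 4.
  S[U,U] = ((0.6)·(0.6) + (-2.4)·(-2.4) + (2.6)·(2.6) + (2.6)·(2.6) + (-3.4)·(-3.4)) / 4 = 31.2/4 = 7.8
  S[U,V] = ((0.6)·(1.4) + (-2.4)·(-2.6) + (2.6)·(-2.6) + (2.6)·(2.4) + (-3.4)·(1.4)) / 4 = 1.8/4 = 0.45
  S[U,W] = ((0.6)·(2.4) + (-2.4)·(-1.6) + (2.6)·(1.4) + (2.6)·(-1.6) + (-3.4)·(-0.6)) / 4 = 6.8/4 = 1.7
  S[V,V] = ((1.4)·(1.4) + (-2.6)·(-2.6) + (-2.6)·(-2.6) + (2.4)·(2.4) + (1.4)·(1.4)) / 4 = 23.2/4 = 5.8
  S[V,W] = ((1.4)·(2.4) + (-2.6)·(-1.6) + (-2.6)·(1.4) + (2.4)·(-1.6) + (1.4)·(-0.6)) / 4 = -0.8/4 = -0.2
  S[W,W] = ((2.4)·(2.4) + (-1.6)·(-1.6) + (1.4)·(1.4) + (-1.6)·(-1.6) + (-0.6)·(-0.6)) / 4 = 13.2/4 = 3.3

S is symmetric (S[j,i] = S[i,j]). Assembling:

S = [[7.8, 0.45, 1.7],
 [0.45, 5.8, -0.2],
 [1.7, -0.2, 3.3]]


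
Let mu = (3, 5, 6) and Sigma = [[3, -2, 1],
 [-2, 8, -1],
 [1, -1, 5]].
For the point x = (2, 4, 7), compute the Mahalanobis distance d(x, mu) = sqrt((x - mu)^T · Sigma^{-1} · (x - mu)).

Step 1 — centre the observation: (x - mu) = (-1, -1, 1).

Step 2 — invert Sigma (cofactor / det for 3×3, or solve directly):
  Sigma^{-1} = [[0.4194, 0.0968, -0.0645],
 [0.0968, 0.1505, 0.0108],
 [-0.0645, 0.0108, 0.2151]].

Step 3 — form the quadratic (x - mu)^T · Sigma^{-1} · (x - mu):
  Sigma^{-1} · (x - mu) = (-0.5806, -0.2366, 0.2688).
  (x - mu)^T · [Sigma^{-1} · (x - mu)] = (-1)·(-0.5806) + (-1)·(-0.2366) + (1)·(0.2688) = 1.086.

Step 4 — take square root: d = √(1.086) ≈ 1.0421.

d(x, mu) = √(1.086) ≈ 1.0421


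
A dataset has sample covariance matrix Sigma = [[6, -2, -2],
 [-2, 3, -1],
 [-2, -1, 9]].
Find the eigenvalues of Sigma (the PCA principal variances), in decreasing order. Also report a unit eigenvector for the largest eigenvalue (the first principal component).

Step 1 — characteristic polynomial p(λ) = det(λI - Sigma) = λ³ - tr·λ² + c_1·λ - det, where tr = trace, c_1 = sum of the principal 2×2 minors, det = det(Sigma):
  tr = 6 + 3 + 9 = 18,
  c_1 = (6·3 - (-2)²) + (6·9 - (-2)²) + (3·9 - (-1)²) = 14 + 50 + 26 = 90,
  det = 6·(3·9 - (-1)²) - (-2)·((-2)·9 - (-1)·(-2)) + (-2)·((-2)·(-1) - 3·(-2)) = 6·(26) - (-2)·(-20) + (-2)·(8) = 100.
  So p(λ) = λ³ - 18λ² + 90λ - 100.
Step 2 — look for an integer root (rational root theorem: any rational root is an integer divisor of 100). Testing λ = 10:
  p(10) = 1000 - 1800 + 900 - 100 = 0  ✓
  Dividing out (λ - 10): p(λ) = (λ - 10)(λ² - 8λ + 10).
Step 3 — remaining eigenvalues from the quadratic λ² - 8λ + 10 = 0:
  Δ = 8² - 4·10 = 64 - 40 = 24,  λ = (8 ± √24)/2 = (8 ± 4.899)/2 ≈ 6.4495 or 1.5505.
  Sorted: λ_1 = 10,  λ_2 = 6.4495,  λ_3 = 1.5505  (check: sum = 18 = tr ✓).

Step 4 — unit eigenvector for λ_1 = 10: v spans the null space of (Sigma - λ_1 I), whose rows are
  r_1 = (-4, -2, -2),  r_2 = (-2, -7, -1),  r_3 = (-2, -1, -1).
  v is orthogonal to every row, so take v ∝ r_1 × r_2 = ((-2)·(-1) - (-2)·(-7), (-2)·(-2) - (-4)·(-1), (-4)·(-7) - (-2)·(-2)) = (-12, 0, 24).
  Rescale (divide by 12; multiply by -1 so the first nonzero entry is positive): u = (1, 0, -2).
  ||u|| = √((1)² + (0)² + (-2)²) = √(5) ≈ 2.2361,  v_1 = u/||u|| ≈ (0.4472, 0, -0.8944) (||v_1|| = 1).

λ_1 = 10,  λ_2 = 6.4495,  λ_3 = 1.5505;  v_1 ≈ (0.4472, 0, -0.8944)


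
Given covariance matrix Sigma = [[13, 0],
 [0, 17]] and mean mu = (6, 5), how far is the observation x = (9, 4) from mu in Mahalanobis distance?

Step 1 — centre the observation: (x - mu) = (3, -1).

Step 2 — invert Sigma. det(Sigma) = 13·17 - (0)² = 221.
  Sigma^{-1} = (1/det) · [[d, -b], [-b, a]] = [[0.0769, 0],
 [0, 0.0588]].

Step 3 — form the quadratic (x - mu)^T · Sigma^{-1} · (x - mu):
  Sigma^{-1} · (x - mu) = (0.2308, -0.0588).
  (x - mu)^T · [Sigma^{-1} · (x - mu)] = (3)·(0.2308) + (-1)·(-0.0588) = 0.7511.

Step 4 — take square root: d = √(0.7511) ≈ 0.8667.

d(x, mu) = √(0.7511) ≈ 0.8667


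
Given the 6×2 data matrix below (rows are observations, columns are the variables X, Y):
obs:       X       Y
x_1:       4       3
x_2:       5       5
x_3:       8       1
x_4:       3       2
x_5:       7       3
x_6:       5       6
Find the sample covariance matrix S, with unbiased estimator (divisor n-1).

Step 1 — column means:
  mean(X) = (4 + 5 + 8 + 3 + 7 + 5) / 6 = 32/6 = 5.3333
  mean(Y) = (3 + 5 + 1 + 2 + 3 + 6) / 6 = 20/6 = 3.3333

Step 2 — sample covariance S[i,j] = (1/(n-1)) · Σ_k (x_{k,i} - mean_i) · (x_{k,j} - mean_j), with n-1 = 5.
  S[X,X] = ((-1.3333)·(-1.3333) + (-0.3333)·(-0.3333) + (2.6667)·(2.6667) + (-2.3333)·(-2.3333) + (1.6667)·(1.6667) + (-0.3333)·(-0.3333)) / 5 = 17.3333/5 = 3.4667
  S[X,Y] = ((-1.3333)·(-0.3333) + (-0.3333)·(1.6667) + (2.6667)·(-2.3333) + (-2.3333)·(-1.3333) + (1.6667)·(-0.3333) + (-0.3333)·(2.6667)) / 5 = -4.6667/5 = -0.9333
  S[Y,Y] = ((-0.3333)·(-0.3333) + (1.6667)·(1.6667) + (-2.3333)·(-2.3333) + (-1.3333)·(-1.3333) + (-0.3333)·(-0.3333) + (2.6667)·(2.6667)) / 5 = 17.3333/5 = 3.4667

S is symmetric (S[j,i] = S[i,j]). Assembling:

S = [[3.4667, -0.9333],
 [-0.9333, 3.4667]]


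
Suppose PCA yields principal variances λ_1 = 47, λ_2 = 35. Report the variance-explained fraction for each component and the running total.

Step 1 — total variance = trace(Sigma) = Σ λ_i = 47 + 35 = 82.

Step 2 — fraction explained by component i = λ_i / Σ λ:
  PC1: 47/82 = 0.5732
  PC2: 35/82 = 0.4268

Step 3 — cumulative fraction after k components = (λ_1 + ... + λ_k) / Σ λ:
  k = 1: 47/82 = 0.5732
  k = 2: (47 + 35)/82 = 82/82 = 1

Summary (fraction, with percent):

explained: PC1 0.5732 (57.32%), PC2 0.4268 (42.68%);  cumulative: 0.5732, 1


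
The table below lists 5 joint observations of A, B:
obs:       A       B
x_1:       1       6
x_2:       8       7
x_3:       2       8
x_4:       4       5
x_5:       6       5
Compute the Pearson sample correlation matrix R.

Step 1 — column means:
  mean(A) = (1 + 8 + 2 + 4 + 6) / 5 = 21/5 = 4.2
  mean(B) = (6 + 7 + 8 + 5 + 5) / 5 = 31/5 = 6.2

Step 2 — sample variances and covariances s[i,j] = (1/(n-1)) · Σ_k (x_{k,i} - mean_i) · (x_{k,j} - mean_j), with n-1 = 4:
  s[A,A] = ((-3.2)·(-3.2) + (3.8)·(3.8) + (-2.2)·(-2.2) + (-0.2)·(-0.2) + (1.8)·(1.8)) / 4 = 32.8/4 = 8.2
  s[A,B] = ((-3.2)·(-0.2) + (3.8)·(0.8) + (-2.2)·(1.8) + (-0.2)·(-1.2) + (1.8)·(-1.2)) / 4 = -2.2/4 = -0.55
  s[B,B] = ((-0.2)·(-0.2) + (0.8)·(0.8) + (1.8)·(1.8) + (-1.2)·(-1.2) + (-1.2)·(-1.2)) / 4 = 6.8/4 = 1.7
  Sample standard deviations s_i = √(s[i,i]):
  s(A) = √(8.2) = 2.8636
  s(B) = √(1.7) = 1.3038

Step 3 — r_{ij} = s_{ij} / (s_i · s_j):
  r[A,A] = 1 (diagonal).
  r[A,B] = -0.55 / (2.8636 · 1.3038) = -0.55 / 3.7336 = -0.1473
  r[B,B] = 1 (diagonal).

R is symmetric with unit diagonal. Assembling:

R = [[1, -0.1473],
 [-0.1473, 1]]


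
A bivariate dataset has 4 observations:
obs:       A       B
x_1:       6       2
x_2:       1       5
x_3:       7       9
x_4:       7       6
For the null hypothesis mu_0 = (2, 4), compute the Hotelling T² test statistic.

Step 1 — sample mean vector:
  mean(A) = (6 + 1 + 7 + 7) / 4 = 21/4 = 5.25
  mean(B) = (2 + 5 + 9 + 6) / 4 = 22/4 = 5.5
  x̄ = (5.25, 5.5),  deviation x̄ - mu_0 = (5.25, 5.5) - (2, 4) = (3.25, 1.5).

Step 2 — sample covariance matrix, S[i,j] = (1/(n-1)) · Σ_k (x_{k,i} - mean_i) · (x_{k,j} - mean_j), divisor n-1 = 3:
  S[A,A] = ((0.75)·(0.75) + (-4.25)·(-4.25) + (1.75)·(1.75) + (1.75)·(1.75)) / 3 = 24.75/3 = 8.25
  S[A,B] = ((0.75)·(-3.5) + (-4.25)·(-0.5) + (1.75)·(3.5) + (1.75)·(0.5)) / 3 = 6.5/3 = 2.1667
  S[B,B] = ((-3.5)·(-3.5) + (-0.5)·(-0.5) + (3.5)·(3.5) + (0.5)·(0.5)) / 3 = 25/3 = 8.3333
  S = [[8.25, 2.1667],
 [2.1667, 8.3333]].

Step 3 — invert S. det(S) = 8.25·8.3333 - (2.1667)² = 64.0556.
  S^{-1} = (1/det) · [[d, -b], [-b, a]] = [[0.1301, -0.0338],
 [-0.0338, 0.1288]].

Step 4 — quadratic form (x̄ - mu_0)^T · S^{-1} · (x̄ - mu_0):
  S^{-1} · (x̄ - mu_0) = (0.3721, 0.0833),
  (x̄ - mu_0)^T · [...] = (3.25)·(0.3721) + (1.5)·(0.0833) = 1.3341.

Step 5 — scale by n: T² = 4 · 1.3341 = 5.3365.

T² ≈ 5.3365


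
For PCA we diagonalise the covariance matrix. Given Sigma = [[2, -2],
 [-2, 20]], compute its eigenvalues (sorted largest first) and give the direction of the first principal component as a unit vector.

Step 1 — characteristic polynomial of 2×2 Sigma:
  det(Sigma - λI) = λ² - trace · λ + det = 0.
  trace = 2 + 20 = 22, det = 2·20 - (-2)² = 36.
Step 2 — discriminant:
  Δ = trace² - 4·det = 484 - 144 = 340.
Step 3 — eigenvalues:
  λ = (trace ± √Δ)/2 = (22 ± 18.4391)/2,
  λ_1 = 20.2195,  λ_2 = 1.7805.

Step 4 — unit eigenvector for λ_1: solve (Sigma - λ_1 I)v = 0. First row:
  (2 - 20.2195)·v_x + (-2)·v_y = 0, i.e. (-18.2195)·v_x + (-2)·v_y = 0,
  so v ∝ (b, λ_1 - a) = (-2, 18.2195); multiply by -1 so the first entry is positive: u = (2, -18.2195).
  ||u|| = √((2)² + (-18.2195)²) = √(335.9518) ≈ 18.329,
  v_1 = u/||u|| ≈ (0.1091, -0.994) (||v_1|| = 1).

λ_1 = 20.2195,  λ_2 = 1.7805;  v_1 ≈ (0.1091, -0.994)


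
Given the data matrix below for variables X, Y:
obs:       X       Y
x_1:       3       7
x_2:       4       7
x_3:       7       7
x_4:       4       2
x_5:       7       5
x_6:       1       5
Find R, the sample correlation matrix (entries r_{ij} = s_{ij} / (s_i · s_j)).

Step 1 — column means:
  mean(X) = (3 + 4 + 7 + 4 + 7 + 1) / 6 = 26/6 = 4.3333
  mean(Y) = (7 + 7 + 7 + 2 + 5 + 5) / 6 = 33/6 = 5.5

Step 2 — sample variances and covariances s[i,j] = (1/(n-1)) · Σ_k (x_{k,i} - mean_i) · (x_{k,j} - mean_j), with n-1 = 5:
  s[X,X] = ((-1.3333)·(-1.3333) + (-0.3333)·(-0.3333) + (2.6667)·(2.6667) + (-0.3333)·(-0.3333) + (2.6667)·(2.6667) + (-3.3333)·(-3.3333)) / 5 = 27.3333/5 = 5.4667
  s[X,Y] = ((-1.3333)·(1.5) + (-0.3333)·(1.5) + (2.6667)·(1.5) + (-0.3333)·(-3.5) + (2.6667)·(-0.5) + (-3.3333)·(-0.5)) / 5 = 3/5 = 0.6
  s[Y,Y] = ((1.5)·(1.5) + (1.5)·(1.5) + (1.5)·(1.5) + (-3.5)·(-3.5) + (-0.5)·(-0.5) + (-0.5)·(-0.5)) / 5 = 19.5/5 = 3.9
  Sample standard deviations s_i = √(s[i,i]):
  s(X) = √(5.4667) = 2.3381
  s(Y) = √(3.9) = 1.9748

Step 3 — r_{ij} = s_{ij} / (s_i · s_j):
  r[X,X] = 1 (diagonal).
  r[X,Y] = 0.6 / (2.3381 · 1.9748) = 0.6 / 4.6174 = 0.1299
  r[Y,Y] = 1 (diagonal).

R is symmetric with unit diagonal. Assembling:

R = [[1, 0.1299],
 [0.1299, 1]]


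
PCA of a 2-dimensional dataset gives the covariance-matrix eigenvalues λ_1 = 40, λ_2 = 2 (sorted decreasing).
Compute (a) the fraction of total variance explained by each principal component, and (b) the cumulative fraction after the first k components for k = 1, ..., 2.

Step 1 — total variance = trace(Sigma) = Σ λ_i = 40 + 2 = 42.

Step 2 — fraction explained by component i = λ_i / Σ λ:
  PC1: 40/42 = 0.9524
  PC2: 2/42 = 0.0476

Step 3 — cumulative fraction after k components = (λ_1 + ... + λ_k) / Σ λ:
  k = 1: 40/42 = 0.9524
  k = 2: (40 + 2)/42 = 42/42 = 1

Summary (fraction, with percent):

explained: PC1 0.9524 (95.24%), PC2 0.0476 (4.76%);  cumulative: 0.9524, 1


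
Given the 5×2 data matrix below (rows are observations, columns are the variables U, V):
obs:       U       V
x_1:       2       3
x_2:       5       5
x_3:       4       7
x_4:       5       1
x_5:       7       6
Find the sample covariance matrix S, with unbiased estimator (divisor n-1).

Step 1 — column means:
  mean(U) = (2 + 5 + 4 + 5 + 7) / 5 = 23/5 = 4.6
  mean(V) = (3 + 5 + 7 + 1 + 6) / 5 = 22/5 = 4.4

Step 2 — sample covariance S[i,j] = (1/(n-1)) · Σ_k (x_{k,i} - mean_i) · (x_{k,j} - mean_j), with n-1 = 4.
  S[U,U] = ((-2.6)·(-2.6) + (0.4)·(0.4) + (-0.6)·(-0.6) + (0.4)·(0.4) + (2.4)·(2.4)) / 4 = 13.2/4 = 3.3
  S[U,V] = ((-2.6)·(-1.4) + (0.4)·(0.6) + (-0.6)·(2.6) + (0.4)·(-3.4) + (2.4)·(1.6)) / 4 = 4.8/4 = 1.2
  S[V,V] = ((-1.4)·(-1.4) + (0.6)·(0.6) + (2.6)·(2.6) + (-3.4)·(-3.4) + (1.6)·(1.6)) / 4 = 23.2/4 = 5.8

S is symmetric (S[j,i] = S[i,j]). Assembling:

S = [[3.3, 1.2],
 [1.2, 5.8]]


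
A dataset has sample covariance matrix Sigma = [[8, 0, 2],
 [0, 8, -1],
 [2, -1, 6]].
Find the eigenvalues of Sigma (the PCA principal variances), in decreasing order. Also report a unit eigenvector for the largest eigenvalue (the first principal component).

Step 1 — characteristic polynomial p(λ) = det(λI - Sigma) = λ³ - tr·λ² + c_1·λ - det, where tr = trace, c_1 = sum of the principal 2×2 minors, det = det(Sigma):
  tr = 8 + 8 + 6 = 22,
  c_1 = (8·8 - (0)²) + (8·6 - (2)²) + (8·6 - (-1)²) = 64 + 44 + 47 = 155,
  det = 8·(8·6 - (-1)²) - (0)·((0)·6 - (-1)·(2)) + (2)·((0)·(-1) - 8·(2)) = 8·(47) - (0)·(2) + (2)·(-16) = 344.
  So p(λ) = λ³ - 22λ² + 155λ - 344.
Step 2 — look for an integer root (rational root theorem: any rational root is an integer divisor of 344). Testing λ = 8:
  p(8) = 512 - 1408 + 1240 - 344 = 0  ✓
  Dividing out (λ - 8): p(λ) = (λ - 8)(λ² - 14λ + 43).
Step 3 — remaining eigenvalues from the quadratic λ² - 14λ + 43 = 0:
  Δ = 14² - 4·43 = 196 - 172 = 24,  λ = (14 ± √24)/2 = (14 ± 4.899)/2 ≈ 9.4495 or 4.5505.
  Sorted: λ_1 = 9.4495,  λ_2 = 8,  λ_3 = 4.5505  (check: sum = 22 = tr ✓).

Step 4 — unit eigenvector for λ_1 ≈ 9.4495: v spans the null space of (Sigma - λ_1 I), whose rows are
  r_1 = (-1.4495, 0, 2),  r_2 = (0, -1.4495, -1),  r_3 = (2, -1, -3.4495).
  v is orthogonal to every row, so take v ∝ r_1 × r_2 = ((0)·(-1) - (2)·(-1.4495), (2)·(0) - (-1.4495)·(-1), (-1.4495)·(-1.4495) - (0)·(0)) ≈ (2.899, -1.4495, 2.101).
  Let u = (2.899, -1.4495, 2.101).
  ||u|| = √((2.899)² + (-1.4495)² + (2.101)²) = √(14.9194) ≈ 3.8626,  v_1 = u/||u|| ≈ (0.7505, -0.3753, 0.5439) (||v_1|| = 1).

λ_1 = 9.4495,  λ_2 = 8,  λ_3 = 4.5505;  v_1 ≈ (0.7505, -0.3753, 0.5439)


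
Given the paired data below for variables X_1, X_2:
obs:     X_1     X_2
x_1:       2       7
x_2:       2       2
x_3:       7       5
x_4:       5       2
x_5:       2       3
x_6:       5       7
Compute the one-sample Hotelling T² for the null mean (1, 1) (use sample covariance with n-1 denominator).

Step 1 — sample mean vector:
  mean(X_1) = (2 + 2 + 7 + 5 + 2 + 5) / 6 = 23/6 = 3.8333
  mean(X_2) = (7 + 2 + 5 + 2 + 3 + 7) / 6 = 26/6 = 4.3333
  x̄ = (3.8333, 4.3333),  deviation x̄ - mu_0 = (3.8333, 4.3333) - (1, 1) = (2.8333, 3.3333).

Step 2 — sample covariance matrix, S[i,j] = (1/(n-1)) · Σ_k (x_{k,i} - mean_i) · (x_{k,j} - mean_j), divisor n-1 = 5:
  S[X_1,X_1] = ((-1.8333)·(-1.8333) + (-1.8333)·(-1.8333) + (3.1667)·(3.1667) + (1.1667)·(1.1667) + (-1.8333)·(-1.8333) + (1.1667)·(1.1667)) / 5 = 22.8333/5 = 4.5667
  S[X_1,X_2] = ((-1.8333)·(2.6667) + (-1.8333)·(-2.3333) + (3.1667)·(0.6667) + (1.1667)·(-2.3333) + (-1.8333)·(-1.3333) + (1.1667)·(2.6667)) / 5 = 4.3333/5 = 0.8667
  S[X_2,X_2] = ((2.6667)·(2.6667) + (-2.3333)·(-2.3333) + (0.6667)·(0.6667) + (-2.3333)·(-2.3333) + (-1.3333)·(-1.3333) + (2.6667)·(2.6667)) / 5 = 27.3333/5 = 5.4667
  S = [[4.5667, 0.8667],
 [0.8667, 5.4667]].

Step 3 — invert S. det(S) = 4.5667·5.4667 - (0.8667)² = 24.2133.
  S^{-1} = (1/det) · [[d, -b], [-b, a]] = [[0.2258, -0.0358],
 [-0.0358, 0.1886]].

Step 4 — quadratic form (x̄ - mu_0)^T · S^{-1} · (x̄ - mu_0):
  S^{-1} · (x̄ - mu_0) = (0.5204, 0.5273),
  (x̄ - mu_0)^T · [...] = (2.8333)·(0.5204) + (3.3333)·(0.5273) = 3.2319.

Step 5 — scale by n: T² = 6 · 3.2319 = 19.3915.

T² ≈ 19.3915


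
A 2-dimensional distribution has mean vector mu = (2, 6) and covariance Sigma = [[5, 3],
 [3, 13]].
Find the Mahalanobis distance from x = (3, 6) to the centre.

Step 1 — centre the observation: (x - mu) = (1, 0).

Step 2 — invert Sigma. det(Sigma) = 5·13 - (3)² = 56.
  Sigma^{-1} = (1/det) · [[d, -b], [-b, a]] = [[0.2321, -0.0536],
 [-0.0536, 0.0893]].

Step 3 — form the quadratic (x - mu)^T · Sigma^{-1} · (x - mu):
  Sigma^{-1} · (x - mu) = (0.2321, -0.0536).
  (x - mu)^T · [Sigma^{-1} · (x - mu)] = (1)·(0.2321) + (0)·(-0.0536) = 0.2321.

Step 4 — take square root: d = √(0.2321) ≈ 0.4818.

d(x, mu) = √(0.2321) ≈ 0.4818


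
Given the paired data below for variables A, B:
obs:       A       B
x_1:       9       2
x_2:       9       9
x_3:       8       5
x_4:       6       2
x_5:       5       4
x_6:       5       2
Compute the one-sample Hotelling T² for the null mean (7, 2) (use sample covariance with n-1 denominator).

Step 1 — sample mean vector:
  mean(A) = (9 + 9 + 8 + 6 + 5 + 5) / 6 = 42/6 = 7
  mean(B) = (2 + 9 + 5 + 2 + 4 + 2) / 6 = 24/6 = 4
  x̄ = (7, 4),  deviation x̄ - mu_0 = (7, 4) - (7, 2) = (0, 2).

Step 2 — sample covariance matrix, S[i,j] = (1/(n-1)) · Σ_k (x_{k,i} - mean_i) · (x_{k,j} - mean_j), divisor n-1 = 5:
  S[A,A] = ((2)·(2) + (2)·(2) + (1)·(1) + (-1)·(-1) + (-2)·(-2) + (-2)·(-2)) / 5 = 18/5 = 3.6
  S[A,B] = ((2)·(-2) + (2)·(5) + (1)·(1) + (-1)·(-2) + (-2)·(0) + (-2)·(-2)) / 5 = 13/5 = 2.6
  S[B,B] = ((-2)·(-2) + (5)·(5) + (1)·(1) + (-2)·(-2) + (0)·(0) + (-2)·(-2)) / 5 = 38/5 = 7.6
  S = [[3.6, 2.6],
 [2.6, 7.6]].

Step 3 — invert S. det(S) = 3.6·7.6 - (2.6)² = 20.6.
  S^{-1} = (1/det) · [[d, -b], [-b, a]] = [[0.3689, -0.1262],
 [-0.1262, 0.1748]].

Step 4 — quadratic form (x̄ - mu_0)^T · S^{-1} · (x̄ - mu_0):
  S^{-1} · (x̄ - mu_0) = (-0.2524, 0.3495),
  (x̄ - mu_0)^T · [...] = (0)·(-0.2524) + (2)·(0.3495) = 0.699.

Step 5 — scale by n: T² = 6 · 0.699 = 4.1942.

T² ≈ 4.1942


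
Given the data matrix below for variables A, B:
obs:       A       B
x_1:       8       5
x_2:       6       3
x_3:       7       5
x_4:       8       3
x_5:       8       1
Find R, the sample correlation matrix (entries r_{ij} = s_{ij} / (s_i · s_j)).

Step 1 — column means:
  mean(A) = (8 + 6 + 7 + 8 + 8) / 5 = 37/5 = 7.4
  mean(B) = (5 + 3 + 5 + 3 + 1) / 5 = 17/5 = 3.4

Step 2 — sample variances and covariances s[i,j] = (1/(n-1)) · Σ_k (x_{k,i} - mean_i) · (x_{k,j} - mean_j), with n-1 = 4:
  s[A,A] = ((0.6)·(0.6) + (-1.4)·(-1.4) + (-0.4)·(-0.4) + (0.6)·(0.6) + (0.6)·(0.6)) / 4 = 3.2/4 = 0.8
  s[A,B] = ((0.6)·(1.6) + (-1.4)·(-0.4) + (-0.4)·(1.6) + (0.6)·(-0.4) + (0.6)·(-2.4)) / 4 = -0.8/4 = -0.2
  s[B,B] = ((1.6)·(1.6) + (-0.4)·(-0.4) + (1.6)·(1.6) + (-0.4)·(-0.4) + (-2.4)·(-2.4)) / 4 = 11.2/4 = 2.8
  Sample standard deviations s_i = √(s[i,i]):
  s(A) = √(0.8) = 0.8944
  s(B) = √(2.8) = 1.6733

Step 3 — r_{ij} = s_{ij} / (s_i · s_j):
  r[A,A] = 1 (diagonal).
  r[A,B] = -0.2 / (0.8944 · 1.6733) = -0.2 / 1.4967 = -0.1336
  r[B,B] = 1 (diagonal).

R is symmetric with unit diagonal. Assembling:

R = [[1, -0.1336],
 [-0.1336, 1]]


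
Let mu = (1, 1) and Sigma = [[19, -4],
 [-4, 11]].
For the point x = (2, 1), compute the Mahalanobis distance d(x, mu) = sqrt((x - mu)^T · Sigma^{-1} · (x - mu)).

Step 1 — centre the observation: (x - mu) = (1, 0).

Step 2 — invert Sigma. det(Sigma) = 19·11 - (-4)² = 193.
  Sigma^{-1} = (1/det) · [[d, -b], [-b, a]] = [[0.057, 0.0207],
 [0.0207, 0.0984]].

Step 3 — form the quadratic (x - mu)^T · Sigma^{-1} · (x - mu):
  Sigma^{-1} · (x - mu) = (0.057, 0.0207).
  (x - mu)^T · [Sigma^{-1} · (x - mu)] = (1)·(0.057) + (0)·(0.0207) = 0.057.

Step 4 — take square root: d = √(0.057) ≈ 0.2387.

d(x, mu) = √(0.057) ≈ 0.2387


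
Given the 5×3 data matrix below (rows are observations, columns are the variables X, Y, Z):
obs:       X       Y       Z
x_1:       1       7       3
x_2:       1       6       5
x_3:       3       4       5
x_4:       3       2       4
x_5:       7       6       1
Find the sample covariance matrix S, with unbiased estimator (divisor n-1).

Step 1 — column means:
  mean(X) = (1 + 1 + 3 + 3 + 7) / 5 = 15/5 = 3
  mean(Y) = (7 + 6 + 4 + 2 + 6) / 5 = 25/5 = 5
  mean(Z) = (3 + 5 + 5 + 4 + 1) / 5 = 18/5 = 3.6

Step 2 — sample covariance S[i,j] = (1/(n-1)) · Σ_k (x_{k,i} - mean_i) · (x_{k,j} - mean_j), with n-1 = 4.
  S[X,X] = ((-2)·(-2) + (-2)·(-2) + (0)·(0) + (0)·(0) + (4)·(4)) / 4 = 24/4 = 6
  S[X,Y] = ((-2)·(2) + (-2)·(1) + (0)·(-1) + (0)·(-3) + (4)·(1)) / 4 = -2/4 = -0.5
  S[X,Z] = ((-2)·(-0.6) + (-2)·(1.4) + (0)·(1.4) + (0)·(0.4) + (4)·(-2.6)) / 4 = -12/4 = -3
  S[Y,Y] = ((2)·(2) + (1)·(1) + (-1)·(-1) + (-3)·(-3) + (1)·(1)) / 4 = 16/4 = 4
  S[Y,Z] = ((2)·(-0.6) + (1)·(1.4) + (-1)·(1.4) + (-3)·(0.4) + (1)·(-2.6)) / 4 = -5/4 = -1.25
  S[Z,Z] = ((-0.6)·(-0.6) + (1.4)·(1.4) + (1.4)·(1.4) + (0.4)·(0.4) + (-2.6)·(-2.6)) / 4 = 11.2/4 = 2.8

S is symmetric (S[j,i] = S[i,j]). Assembling:

S = [[6, -0.5, -3],
 [-0.5, 4, -1.25],
 [-3, -1.25, 2.8]]


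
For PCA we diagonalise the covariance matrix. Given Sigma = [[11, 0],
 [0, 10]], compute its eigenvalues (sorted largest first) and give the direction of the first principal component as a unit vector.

Step 1 — characteristic polynomial of 2×2 Sigma:
  det(Sigma - λI) = λ² - trace · λ + det = 0.
  trace = 11 + 10 = 21, det = 11·10 - (0)² = 110.
Step 2 — discriminant:
  Δ = trace² - 4·det = 441 - 440 = 1.
Step 3 — eigenvalues:
  λ = (trace ± √Δ)/2 = (21 ± 1)/2,
  λ_1 = 11,  λ_2 = 10.

Step 4 — unit eigenvector for λ_1: Sigma is diagonal, so its eigenvectors are the coordinate axes. λ_1 = 11 is the diagonal entry on the first coordinate axis, hence
  v_1 = (1, 0) (||v_1|| = 1).

λ_1 = 11,  λ_2 = 10;  v_1 ≈ (1, 0)


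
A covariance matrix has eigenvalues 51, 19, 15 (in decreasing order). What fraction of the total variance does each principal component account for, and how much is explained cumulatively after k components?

Step 1 — total variance = trace(Sigma) = Σ λ_i = 51 + 19 + 15 = 85.

Step 2 — fraction explained by component i = λ_i / Σ λ:
  PC1: 51/85 = 0.6
  PC2: 19/85 = 0.2235
  PC3: 15/85 = 0.1765

Step 3 — cumulative fraction after k components = (λ_1 + ... + λ_k) / Σ λ:
  k = 1: 51/85 = 0.6
  k = 2: (51 + 19)/85 = 70/85 = 0.8235
  k = 3: (51 + 19 + 15)/85 = 85/85 = 1

Summary (fraction, with percent):

explained: PC1 0.6 (60%), PC2 0.2235 (22.35%), PC3 0.1765 (17.65%);  cumulative: 0.6, 0.8235, 1


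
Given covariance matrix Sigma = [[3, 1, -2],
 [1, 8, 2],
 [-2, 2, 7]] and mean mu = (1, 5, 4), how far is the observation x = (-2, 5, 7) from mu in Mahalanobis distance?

Step 1 — centre the observation: (x - mu) = (-3, 0, 3).

Step 2 — invert Sigma (cofactor / det for 3×3, or solve directly):
  Sigma^{-1} = [[0.4771, -0.1009, 0.1651],
 [-0.1009, 0.156, -0.0734],
 [0.1651, -0.0734, 0.211]].

Step 3 — form the quadratic (x - mu)^T · Sigma^{-1} · (x - mu):
  Sigma^{-1} · (x - mu) = (-0.9358, 0.0826, 0.1376).
  (x - mu)^T · [Sigma^{-1} · (x - mu)] = (-3)·(-0.9358) + (0)·(0.0826) + (3)·(0.1376) = 3.2202.

Step 4 — take square root: d = √(3.2202) ≈ 1.7945.

d(x, mu) = √(3.2202) ≈ 1.7945


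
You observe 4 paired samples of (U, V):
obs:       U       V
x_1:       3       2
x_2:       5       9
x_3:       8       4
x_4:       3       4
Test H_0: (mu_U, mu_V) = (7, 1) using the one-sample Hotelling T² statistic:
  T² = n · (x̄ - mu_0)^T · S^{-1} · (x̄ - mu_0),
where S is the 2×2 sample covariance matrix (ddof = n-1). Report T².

Step 1 — sample mean vector:
  mean(U) = (3 + 5 + 8 + 3) / 4 = 19/4 = 4.75
  mean(V) = (2 + 9 + 4 + 4) / 4 = 19/4 = 4.75
  x̄ = (4.75, 4.75),  deviation x̄ - mu_0 = (4.75, 4.75) - (7, 1) = (-2.25, 3.75).

Step 2 — sample covariance matrix, S[i,j] = (1/(n-1)) · Σ_k (x_{k,i} - mean_i) · (x_{k,j} - mean_j), divisor n-1 = 3:
  S[U,U] = ((-1.75)·(-1.75) + (0.25)·(0.25) + (3.25)·(3.25) + (-1.75)·(-1.75)) / 3 = 16.75/3 = 5.5833
  S[U,V] = ((-1.75)·(-2.75) + (0.25)·(4.25) + (3.25)·(-0.75) + (-1.75)·(-0.75)) / 3 = 4.75/3 = 1.5833
  S[V,V] = ((-2.75)·(-2.75) + (4.25)·(4.25) + (-0.75)·(-0.75) + (-0.75)·(-0.75)) / 3 = 26.75/3 = 8.9167
  S = [[5.5833, 1.5833],
 [1.5833, 8.9167]].

Step 3 — invert S. det(S) = 5.5833·8.9167 - (1.5833)² = 47.2778.
  S^{-1} = (1/det) · [[d, -b], [-b, a]] = [[0.1886, -0.0335],
 [-0.0335, 0.1181]].

Step 4 — quadratic form (x̄ - mu_0)^T · S^{-1} · (x̄ - mu_0):
  S^{-1} · (x̄ - mu_0) = (-0.5499, 0.5182),
  (x̄ - mu_0)^T · [...] = (-2.25)·(-0.5499) + (3.75)·(0.5182) = 3.1807.

Step 5 — scale by n: T² = 4 · 3.1807 = 12.7227.

T² ≈ 12.7227


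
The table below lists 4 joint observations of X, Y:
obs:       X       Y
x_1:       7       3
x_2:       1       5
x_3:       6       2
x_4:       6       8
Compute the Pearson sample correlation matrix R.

Step 1 — column means:
  mean(X) = (7 + 1 + 6 + 6) / 4 = 20/4 = 5
  mean(Y) = (3 + 5 + 2 + 8) / 4 = 18/4 = 4.5

Step 2 — sample variances and covariances s[i,j] = (1/(n-1)) · Σ_k (x_{k,i} - mean_i) · (x_{k,j} - mean_j), with n-1 = 3:
  s[X,X] = ((2)·(2) + (-4)·(-4) + (1)·(1) + (1)·(1)) / 3 = 22/3 = 7.3333
  s[X,Y] = ((2)·(-1.5) + (-4)·(0.5) + (1)·(-2.5) + (1)·(3.5)) / 3 = -4/3 = -1.3333
  s[Y,Y] = ((-1.5)·(-1.5) + (0.5)·(0.5) + (-2.5)·(-2.5) + (3.5)·(3.5)) / 3 = 21/3 = 7
  Sample standard deviations s_i = √(s[i,i]):
  s(X) = √(7.3333) = 2.708
  s(Y) = √(7) = 2.6458

Step 3 — r_{ij} = s_{ij} / (s_i · s_j):
  r[X,X] = 1 (diagonal).
  r[X,Y] = -1.3333 / (2.708 · 2.6458) = -1.3333 / 7.1647 = -0.1861
  r[Y,Y] = 1 (diagonal).

R is symmetric with unit diagonal. Assembling:

R = [[1, -0.1861],
 [-0.1861, 1]]


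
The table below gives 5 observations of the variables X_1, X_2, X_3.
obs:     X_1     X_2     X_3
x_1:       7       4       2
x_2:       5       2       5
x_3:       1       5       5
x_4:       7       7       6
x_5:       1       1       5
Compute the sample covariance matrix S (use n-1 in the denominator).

Step 1 — column means:
  mean(X_1) = (7 + 5 + 1 + 7 + 1) / 5 = 21/5 = 4.2
  mean(X_2) = (4 + 2 + 5 + 7 + 1) / 5 = 19/5 = 3.8
  mean(X_3) = (2 + 5 + 5 + 6 + 5) / 5 = 23/5 = 4.6

Step 2 — sample covariance S[i,j] = (1/(n-1)) · Σ_k (x_{k,i} - mean_i) · (x_{k,j} - mean_j), with n-1 = 4.
  S[X_1,X_1] = ((2.8)·(2.8) + (0.8)·(0.8) + (-3.2)·(-3.2) + (2.8)·(2.8) + (-3.2)·(-3.2)) / 4 = 36.8/4 = 9.2
  S[X_1,X_2] = ((2.8)·(0.2) + (0.8)·(-1.8) + (-3.2)·(1.2) + (2.8)·(3.2) + (-3.2)·(-2.8)) / 4 = 13.2/4 = 3.3
  S[X_1,X_3] = ((2.8)·(-2.6) + (0.8)·(0.4) + (-3.2)·(0.4) + (2.8)·(1.4) + (-3.2)·(0.4)) / 4 = -5.6/4 = -1.4
  S[X_2,X_2] = ((0.2)·(0.2) + (-1.8)·(-1.8) + (1.2)·(1.2) + (3.2)·(3.2) + (-2.8)·(-2.8)) / 4 = 22.8/4 = 5.7
  S[X_2,X_3] = ((0.2)·(-2.6) + (-1.8)·(0.4) + (1.2)·(0.4) + (3.2)·(1.4) + (-2.8)·(0.4)) / 4 = 2.6/4 = 0.65
  S[X_3,X_3] = ((-2.6)·(-2.6) + (0.4)·(0.4) + (0.4)·(0.4) + (1.4)·(1.4) + (0.4)·(0.4)) / 4 = 9.2/4 = 2.3

S is symmetric (S[j,i] = S[i,j]). Assembling:

S = [[9.2, 3.3, -1.4],
 [3.3, 5.7, 0.65],
 [-1.4, 0.65, 2.3]]


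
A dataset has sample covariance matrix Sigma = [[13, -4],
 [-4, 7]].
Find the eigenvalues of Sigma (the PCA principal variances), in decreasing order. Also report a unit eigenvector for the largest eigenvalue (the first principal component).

Step 1 — characteristic polynomial of 2×2 Sigma:
  det(Sigma - λI) = λ² - trace · λ + det = 0.
  trace = 13 + 7 = 20, det = 13·7 - (-4)² = 75.
Step 2 — discriminant:
  Δ = trace² - 4·det = 400 - 300 = 100.
Step 3 — eigenvalues:
  λ = (trace ± √Δ)/2 = (20 ± 10)/2,
  λ_1 = 15,  λ_2 = 5.

Step 4 — unit eigenvector for λ_1: solve (Sigma - λ_1 I)v = 0. First row:
  (13 - 15)·v_x + (-4)·v_y = 0, i.e. (-2)·v_x + (-4)·v_y = 0,
  so v ∝ (b, λ_1 - a) = (-4, 2); multiply by -1 so the first entry is positive: u = (4, -2).
  ||u|| = √((4)² + (-2)²) = √(20) ≈ 4.4721,
  v_1 = u/||u|| ≈ (0.8944, -0.4472) (||v_1|| = 1).

λ_1 = 15,  λ_2 = 5;  v_1 ≈ (0.8944, -0.4472)


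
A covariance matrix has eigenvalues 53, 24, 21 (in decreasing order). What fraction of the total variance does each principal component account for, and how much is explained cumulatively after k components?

Step 1 — total variance = trace(Sigma) = Σ λ_i = 53 + 24 + 21 = 98.

Step 2 — fraction explained by component i = λ_i / Σ λ:
  PC1: 53/98 = 0.5408
  PC2: 24/98 = 0.2449
  PC3: 21/98 = 0.2143

Step 3 — cumulative fraction after k components = (λ_1 + ... + λ_k) / Σ λ:
  k = 1: 53/98 = 0.5408
  k = 2: (53 + 24)/98 = 77/98 = 0.7857
  k = 3: (53 + 24 + 21)/98 = 98/98 = 1

Summary (fraction, with percent):

explained: PC1 0.5408 (54.08%), PC2 0.2449 (24.49%), PC3 0.2143 (21.43%);  cumulative: 0.5408, 0.7857, 1


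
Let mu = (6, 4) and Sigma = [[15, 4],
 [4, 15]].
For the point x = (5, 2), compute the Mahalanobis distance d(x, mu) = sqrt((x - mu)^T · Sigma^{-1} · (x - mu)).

Step 1 — centre the observation: (x - mu) = (-1, -2).

Step 2 — invert Sigma. det(Sigma) = 15·15 - (4)² = 209.
  Sigma^{-1} = (1/det) · [[d, -b], [-b, a]] = [[0.0718, -0.0191],
 [-0.0191, 0.0718]].

Step 3 — form the quadratic (x - mu)^T · Sigma^{-1} · (x - mu):
  Sigma^{-1} · (x - mu) = (-0.0335, -0.1244).
  (x - mu)^T · [Sigma^{-1} · (x - mu)] = (-1)·(-0.0335) + (-2)·(-0.1244) = 0.2823.

Step 4 — take square root: d = √(0.2823) ≈ 0.5313.

d(x, mu) = √(0.2823) ≈ 0.5313


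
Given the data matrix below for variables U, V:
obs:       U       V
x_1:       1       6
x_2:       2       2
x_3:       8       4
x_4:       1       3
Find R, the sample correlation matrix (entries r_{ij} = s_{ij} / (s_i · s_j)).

Step 1 — column means:
  mean(U) = (1 + 2 + 8 + 1) / 4 = 12/4 = 3
  mean(V) = (6 + 2 + 4 + 3) / 4 = 15/4 = 3.75

Step 2 — sample variances and covariances s[i,j] = (1/(n-1)) · Σ_k (x_{k,i} - mean_i) · (x_{k,j} - mean_j), with n-1 = 3:
  s[U,U] = ((-2)·(-2) + (-1)·(-1) + (5)·(5) + (-2)·(-2)) / 3 = 34/3 = 11.3333
  s[U,V] = ((-2)·(2.25) + (-1)·(-1.75) + (5)·(0.25) + (-2)·(-0.75)) / 3 = 0/3 = 0
  s[V,V] = ((2.25)·(2.25) + (-1.75)·(-1.75) + (0.25)·(0.25) + (-0.75)·(-0.75)) / 3 = 8.75/3 = 2.9167
  Sample standard deviations s_i = √(s[i,i]):
  s(U) = √(11.3333) = 3.3665
  s(V) = √(2.9167) = 1.7078

Step 3 — r_{ij} = s_{ij} / (s_i · s_j):
  r[U,U] = 1 (diagonal).
  r[U,V] = 0 / (3.3665 · 1.7078) = 0 / 5.7494 = 0
  r[V,V] = 1 (diagonal).

R is symmetric with unit diagonal. Assembling:

R = [[1, 0],
 [0, 1]]


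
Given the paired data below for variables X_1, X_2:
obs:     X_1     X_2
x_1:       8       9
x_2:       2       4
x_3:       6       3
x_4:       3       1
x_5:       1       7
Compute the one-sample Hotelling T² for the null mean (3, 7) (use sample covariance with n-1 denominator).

Step 1 — sample mean vector:
  mean(X_1) = (8 + 2 + 6 + 3 + 1) / 5 = 20/5 = 4
  mean(X_2) = (9 + 4 + 3 + 1 + 7) / 5 = 24/5 = 4.8
  x̄ = (4, 4.8),  deviation x̄ - mu_0 = (4, 4.8) - (3, 7) = (1, -2.2).

Step 2 — sample covariance matrix, S[i,j] = (1/(n-1)) · Σ_k (x_{k,i} - mean_i) · (x_{k,j} - mean_j), divisor n-1 = 4:
  S[X_1,X_1] = ((4)·(4) + (-2)·(-2) + (2)·(2) + (-1)·(-1) + (-3)·(-3)) / 4 = 34/4 = 8.5
  S[X_1,X_2] = ((4)·(4.2) + (-2)·(-0.8) + (2)·(-1.8) + (-1)·(-3.8) + (-3)·(2.2)) / 4 = 12/4 = 3
  S[X_2,X_2] = ((4.2)·(4.2) + (-0.8)·(-0.8) + (-1.8)·(-1.8) + (-3.8)·(-3.8) + (2.2)·(2.2)) / 4 = 40.8/4 = 10.2
  S = [[8.5, 3],
 [3, 10.2]].

Step 3 — invert S. det(S) = 8.5·10.2 - (3)² = 77.7.
  S^{-1} = (1/det) · [[d, -b], [-b, a]] = [[0.1313, -0.0386],
 [-0.0386, 0.1094]].

Step 4 — quadratic form (x̄ - mu_0)^T · S^{-1} · (x̄ - mu_0):
  S^{-1} · (x̄ - mu_0) = (0.2162, -0.2793),
  (x̄ - mu_0)^T · [...] = (1)·(0.2162) + (-2.2)·(-0.2793) = 0.8306.

Step 5 — scale by n: T² = 5 · 0.8306 = 4.1532.

T² ≈ 4.1532


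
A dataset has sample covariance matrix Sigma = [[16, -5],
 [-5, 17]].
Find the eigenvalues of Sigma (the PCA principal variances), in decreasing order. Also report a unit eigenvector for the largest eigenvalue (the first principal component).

Step 1 — characteristic polynomial of 2×2 Sigma:
  det(Sigma - λI) = λ² - trace · λ + det = 0.
  trace = 16 + 17 = 33, det = 16·17 - (-5)² = 247.
Step 2 — discriminant:
  Δ = trace² - 4·det = 1089 - 988 = 101.
Step 3 — eigenvalues:
  λ = (trace ± √Δ)/2 = (33 ± 10.0499)/2,
  λ_1 = 21.5249,  λ_2 = 11.4751.

Step 4 — unit eigenvector for λ_1: solve (Sigma - λ_1 I)v = 0. First row:
  (16 - 21.5249)·v_x + (-5)·v_y = 0, i.e. (-5.5249)·v_x + (-5)·v_y = 0,
  so v ∝ (b, λ_1 - a) = (-5, 5.5249); multiply by -1 so the first entry is positive: u = (5, -5.5249).
  ||u|| = √((5)² + (-5.5249)²) = √(55.5249) ≈ 7.4515,
  v_1 = u/||u|| ≈ (0.671, -0.7415) (||v_1|| = 1).

λ_1 = 21.5249,  λ_2 = 11.4751;  v_1 ≈ (0.671, -0.7415)


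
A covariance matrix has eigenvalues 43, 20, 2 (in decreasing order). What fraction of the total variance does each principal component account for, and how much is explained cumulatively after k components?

Step 1 — total variance = trace(Sigma) = Σ λ_i = 43 + 20 + 2 = 65.

Step 2 — fraction explained by component i = λ_i / Σ λ:
  PC1: 43/65 = 0.6615
  PC2: 20/65 = 0.3077
  PC3: 2/65 = 0.0308

Step 3 — cumulative fraction after k components = (λ_1 + ... + λ_k) / Σ λ:
  k = 1: 43/65 = 0.6615
  k = 2: (43 + 20)/65 = 63/65 = 0.9692
  k = 3: (43 + 20 + 2)/65 = 65/65 = 1

Summary (fraction, with percent):

explained: PC1 0.6615 (66.15%), PC2 0.3077 (30.77%), PC3 0.0308 (3.08%);  cumulative: 0.6615, 0.9692, 1


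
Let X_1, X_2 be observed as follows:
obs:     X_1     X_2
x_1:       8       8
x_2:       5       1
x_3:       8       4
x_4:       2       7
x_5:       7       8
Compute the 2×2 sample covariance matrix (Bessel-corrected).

Step 1 — column means:
  mean(X_1) = (8 + 5 + 8 + 2 + 7) / 5 = 30/5 = 6
  mean(X_2) = (8 + 1 + 4 + 7 + 8) / 5 = 28/5 = 5.6

Step 2 — sample covariance S[i,j] = (1/(n-1)) · Σ_k (x_{k,i} - mean_i) · (x_{k,j} - mean_j), with n-1 = 4.
  S[X_1,X_1] = ((2)·(2) + (-1)·(-1) + (2)·(2) + (-4)·(-4) + (1)·(1)) / 4 = 26/4 = 6.5
  S[X_1,X_2] = ((2)·(2.4) + (-1)·(-4.6) + (2)·(-1.6) + (-4)·(1.4) + (1)·(2.4)) / 4 = 3/4 = 0.75
  S[X_2,X_2] = ((2.4)·(2.4) + (-4.6)·(-4.6) + (-1.6)·(-1.6) + (1.4)·(1.4) + (2.4)·(2.4)) / 4 = 37.2/4 = 9.3

S is symmetric (S[j,i] = S[i,j]). Assembling:

S = [[6.5, 0.75],
 [0.75, 9.3]]


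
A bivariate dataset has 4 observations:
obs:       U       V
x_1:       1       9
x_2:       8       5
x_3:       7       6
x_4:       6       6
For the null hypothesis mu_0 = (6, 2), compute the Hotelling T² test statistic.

Step 1 — sample mean vector:
  mean(U) = (1 + 8 + 7 + 6) / 4 = 22/4 = 5.5
  mean(V) = (9 + 5 + 6 + 6) / 4 = 26/4 = 6.5
  x̄ = (5.5, 6.5),  deviation x̄ - mu_0 = (5.5, 6.5) - (6, 2) = (-0.5, 4.5).

Step 2 — sample covariance matrix, S[i,j] = (1/(n-1)) · Σ_k (x_{k,i} - mean_i) · (x_{k,j} - mean_j), divisor n-1 = 3:
  S[U,U] = ((-4.5)·(-4.5) + (2.5)·(2.5) + (1.5)·(1.5) + (0.5)·(0.5)) / 3 = 29/3 = 9.6667
  S[U,V] = ((-4.5)·(2.5) + (2.5)·(-1.5) + (1.5)·(-0.5) + (0.5)·(-0.5)) / 3 = -16/3 = -5.3333
  S[V,V] = ((2.5)·(2.5) + (-1.5)·(-1.5) + (-0.5)·(-0.5) + (-0.5)·(-0.5)) / 3 = 9/3 = 3
  S = [[9.6667, -5.3333],
 [-5.3333, 3]].

Step 3 — invert S. det(S) = 9.6667·3 - (-5.3333)² = 0.5556.
  S^{-1} = (1/det) · [[d, -b], [-b, a]] = [[5.4, 9.6],
 [9.6, 17.4]].

Step 4 — quadratic form (x̄ - mu_0)^T · S^{-1} · (x̄ - mu_0):
  S^{-1} · (x̄ - mu_0) = (40.5, 73.5),
  (x̄ - mu_0)^T · [...] = (-0.5)·(40.5) + (4.5)·(73.5) = 310.5.

Step 5 — scale by n: T² = 4 · 310.5 = 1242.

T² ≈ 1242
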